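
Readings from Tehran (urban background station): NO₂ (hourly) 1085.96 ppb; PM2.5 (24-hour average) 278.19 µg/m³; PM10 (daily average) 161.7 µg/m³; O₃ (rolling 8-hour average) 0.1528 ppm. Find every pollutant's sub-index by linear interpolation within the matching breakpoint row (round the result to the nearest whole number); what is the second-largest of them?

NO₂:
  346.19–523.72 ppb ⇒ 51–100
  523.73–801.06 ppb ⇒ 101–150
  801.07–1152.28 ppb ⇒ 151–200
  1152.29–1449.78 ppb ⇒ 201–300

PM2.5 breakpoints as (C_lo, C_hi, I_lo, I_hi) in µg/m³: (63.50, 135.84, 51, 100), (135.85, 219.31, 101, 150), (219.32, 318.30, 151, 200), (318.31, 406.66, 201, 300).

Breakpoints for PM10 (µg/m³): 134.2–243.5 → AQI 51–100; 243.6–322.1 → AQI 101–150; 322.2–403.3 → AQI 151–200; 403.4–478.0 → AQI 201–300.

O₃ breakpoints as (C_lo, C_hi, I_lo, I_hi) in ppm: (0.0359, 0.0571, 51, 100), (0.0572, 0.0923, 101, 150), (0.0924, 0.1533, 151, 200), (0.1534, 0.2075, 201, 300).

NO₂: 1085.96 ∈ [801.07, 1152.28] ↔ index [151, 200].
151 + (1085.96−801.07)·(200−151)/(1152.28−801.07) = 151 + 284.89·49/351.21 ≈ 190.75, so AQI = 191.
PM2.5: 278.19 lies in 219.32–318.30, so I_lo=151, I_hi=200, C_lo=219.32, C_hi=318.30.
(200−151)/(318.30−219.32) × (278.19−219.32) + 151 = 49/98.98 × 58.87 + 151 ≈ 180.14 → 180.
PM10: 161.7 lies in 134.2–243.5, so I_lo=51, I_hi=100, C_lo=134.2, C_hi=243.5.
(100−51)/(243.5−134.2) × (161.7−134.2) + 51 = 49/109.3 × 27.5 + 51 ≈ 63.33 → 63.
O₃: 0.1528 lies in 0.0924–0.1533, so I_lo=151, I_hi=200, C_lo=0.0924, C_hi=0.1533.
(200−151)/(0.1533−0.0924) × (0.1528−0.0924) + 151 = 49/0.0609 × 0.0604 + 151 ≈ 199.60 → 200.
Sub-indices: NO₂→191, PM2.5→180, PM10→63, O₃→200. Ranked high→low: 200, 191, 180, 63. Second-highest sub-index = 191.

191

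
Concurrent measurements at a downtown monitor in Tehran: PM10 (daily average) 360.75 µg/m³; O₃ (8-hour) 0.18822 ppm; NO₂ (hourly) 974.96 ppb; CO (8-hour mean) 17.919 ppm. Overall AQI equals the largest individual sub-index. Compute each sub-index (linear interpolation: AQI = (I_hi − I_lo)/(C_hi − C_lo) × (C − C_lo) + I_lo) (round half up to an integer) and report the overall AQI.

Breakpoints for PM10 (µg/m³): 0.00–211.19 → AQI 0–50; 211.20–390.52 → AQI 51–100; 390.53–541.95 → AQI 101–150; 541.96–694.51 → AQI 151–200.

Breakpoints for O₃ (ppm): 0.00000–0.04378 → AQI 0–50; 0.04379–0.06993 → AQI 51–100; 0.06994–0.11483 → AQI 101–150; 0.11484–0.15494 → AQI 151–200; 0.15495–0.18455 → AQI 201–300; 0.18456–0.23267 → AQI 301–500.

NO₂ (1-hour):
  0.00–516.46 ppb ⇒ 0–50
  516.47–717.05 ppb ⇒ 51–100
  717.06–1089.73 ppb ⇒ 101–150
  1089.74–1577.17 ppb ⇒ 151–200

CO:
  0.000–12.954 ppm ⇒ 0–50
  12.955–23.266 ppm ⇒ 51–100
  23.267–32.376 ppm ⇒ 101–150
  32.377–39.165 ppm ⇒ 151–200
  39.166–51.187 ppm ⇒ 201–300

PM10: row 211.20–390.52 (AQI 51–100). (100−51)·(360.75−211.20)/(390.52−211.20) + 51 = 49·149.55/179.32 + 51 ≈ 91.87 → 92.
O₃: 0.18822 ∈ [0.18456, 0.23267] ↔ index [301, 500].
301 + (0.18822−0.18456)·(500−301)/(0.23267−0.18456) = 301 + 0.00366·199/0.04811 ≈ 316.14, so AQI = 316.
NO₂: 974.96 ∈ [717.06, 1089.73] ↔ index [101, 150].
101 + (974.96−717.06)·(150−101)/(1089.73−717.06) = 101 + 257.90·49/372.67 ≈ 134.91, so AQI = 135.
CO: row 12.955–23.266 (AQI 51–100). (100−51)·(17.919−12.955)/(23.266−12.955) + 51 = 49·4.964/10.311 + 51 ≈ 74.59 → 75.
Sub-indices: PM10→92, O₃→316, NO₂→135, CO→75. Overall AQI = max = 316; dominant pollutant is O₃.
AQI 316: Hazardous.

316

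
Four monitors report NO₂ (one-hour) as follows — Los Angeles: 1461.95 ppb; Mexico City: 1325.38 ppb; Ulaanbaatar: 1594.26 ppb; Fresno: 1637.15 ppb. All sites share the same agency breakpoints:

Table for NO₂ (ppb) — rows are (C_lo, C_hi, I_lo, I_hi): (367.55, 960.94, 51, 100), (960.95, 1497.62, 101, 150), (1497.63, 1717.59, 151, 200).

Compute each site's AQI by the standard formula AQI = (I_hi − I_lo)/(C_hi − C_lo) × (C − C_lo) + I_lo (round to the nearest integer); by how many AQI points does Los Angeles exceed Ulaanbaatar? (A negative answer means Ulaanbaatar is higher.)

Los Angeles: 1461.95 lies in 960.95–1497.62, so I_lo=101, I_hi=150, C_lo=960.95, C_hi=1497.62.
(150−101)/(1497.62−960.95) × (1461.95−960.95) + 101 = 49/536.67 × 501.00 + 101 ≈ 146.74 → 147.
Mexico City: 1325.38 ∈ [960.95, 1497.62] ↔ index [101, 150].
101 + (1325.38−960.95)·(150−101)/(1497.62−960.95) = 101 + 364.43·49/536.67 ≈ 134.27, so AQI = 134.
Ulaanbaatar: row 1497.63–1717.59 (AQI 151–200). (200−151)·(1594.26−1497.63)/(1717.59−1497.63) + 151 = 49·96.63/219.96 + 151 ≈ 172.53 → 173.
Fresno: row 1497.63–1717.59 (AQI 151–200). (200−151)·(1637.15−1497.63)/(1717.59−1497.63) + 151 = 49·139.52/219.96 + 151 ≈ 182.08 → 182.
AQIs: Los Angeles=147, Mexico City=134, Ulaanbaatar=173, Fresno=182. Los Angeles (147) − Ulaanbaatar (173) = -26.

-26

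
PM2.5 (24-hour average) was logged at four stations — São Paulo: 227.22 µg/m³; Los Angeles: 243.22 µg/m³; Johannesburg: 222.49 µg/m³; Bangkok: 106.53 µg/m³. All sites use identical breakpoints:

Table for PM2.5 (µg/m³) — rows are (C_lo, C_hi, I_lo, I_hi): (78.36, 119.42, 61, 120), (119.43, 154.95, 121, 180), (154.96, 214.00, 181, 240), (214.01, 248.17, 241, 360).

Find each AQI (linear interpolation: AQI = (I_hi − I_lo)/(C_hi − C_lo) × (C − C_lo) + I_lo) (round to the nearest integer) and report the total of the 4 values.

1002

São Paulo: row 214.01–248.17 (AQI 241–360). (360−241)·(227.22−214.01)/(248.17−214.01) + 241 = 119·13.21/34.16 + 241 ≈ 287.02 → 287.
Los Angeles: 243.22 lies in 214.01–248.17, so I_lo=241, I_hi=360, C_lo=214.01, C_hi=248.17.
(360−241)/(248.17−214.01) × (243.22−214.01) + 241 = 119/34.16 × 29.21 + 241 ≈ 342.76 → 343.
Johannesburg: 222.49 ∈ [214.01, 248.17] ↔ index [241, 360].
241 + (222.49−214.01)·(360−241)/(248.17−214.01) = 241 + 8.48·119/34.16 ≈ 270.54, so AQI = 271.
Bangkok 106.53: bracket 78.36–119.42 → index 61–120; slope 59/41.06, offset 28.17.
AQI = 61 + 59/41.06·28.17 ≈ 101.48 ⇒ 101.
AQIs: São Paulo=287, Los Angeles=343, Johannesburg=271, Bangkok=101. Sum = 287 + 343 + 271 + 101 = 1002.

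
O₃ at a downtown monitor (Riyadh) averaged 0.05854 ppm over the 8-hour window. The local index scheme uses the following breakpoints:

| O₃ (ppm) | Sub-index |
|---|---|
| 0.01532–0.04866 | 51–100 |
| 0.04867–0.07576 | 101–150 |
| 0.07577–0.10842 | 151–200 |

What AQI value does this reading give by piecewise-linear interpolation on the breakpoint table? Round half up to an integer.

O₃ 0.05854: bracket 0.04867–0.07576 → index 101–150; slope 49/0.02709, offset 0.00987.
AQI = 101 + 49/0.02709·0.00987 ≈ 118.85 ⇒ 119.
AQI 119 falls in the Unhealthy for Sensitive Groups category.

119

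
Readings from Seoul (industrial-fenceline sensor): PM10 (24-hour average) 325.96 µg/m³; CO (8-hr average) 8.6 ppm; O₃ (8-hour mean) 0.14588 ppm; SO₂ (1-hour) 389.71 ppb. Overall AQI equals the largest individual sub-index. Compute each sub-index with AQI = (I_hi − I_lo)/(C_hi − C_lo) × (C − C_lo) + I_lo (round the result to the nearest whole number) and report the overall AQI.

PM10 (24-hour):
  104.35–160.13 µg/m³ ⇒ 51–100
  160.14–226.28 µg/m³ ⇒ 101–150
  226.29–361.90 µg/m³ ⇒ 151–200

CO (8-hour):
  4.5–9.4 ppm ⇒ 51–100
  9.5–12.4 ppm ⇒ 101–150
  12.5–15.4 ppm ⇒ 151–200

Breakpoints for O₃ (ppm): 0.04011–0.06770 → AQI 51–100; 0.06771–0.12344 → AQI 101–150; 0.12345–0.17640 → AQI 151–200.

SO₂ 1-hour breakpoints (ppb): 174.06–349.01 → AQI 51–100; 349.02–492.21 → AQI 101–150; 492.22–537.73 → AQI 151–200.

PM10: 325.96 ∈ [226.29, 361.90] ↔ index [151, 200].
151 + (325.96−226.29)·(200−151)/(361.90−226.29) = 151 + 99.67·49/135.61 ≈ 187.01, so AQI = 187.
CO: row 4.5–9.4 (AQI 51–100). (100−51)·(8.6−4.5)/(9.4−4.5) + 51 = 49·4.1/4.9 + 51 ≈ 92.00 → 92.
O₃: 0.14588 lies in 0.12345–0.17640, so I_lo=151, I_hi=200, C_lo=0.12345, C_hi=0.17640.
(200−151)/(0.17640−0.12345) × (0.14588−0.12345) + 151 = 49/0.05295 × 0.02243 + 151 ≈ 171.76 → 172.
SO₂: row 349.02–492.21 (AQI 101–150). (150−101)·(389.71−349.02)/(492.21−349.02) + 101 = 49·40.69/143.19 + 101 ≈ 114.92 → 115.
Sub-indices: PM10→187, CO→92, O₃→172, SO₂→115. Overall AQI = max = 187; dominant pollutant is PM10.

187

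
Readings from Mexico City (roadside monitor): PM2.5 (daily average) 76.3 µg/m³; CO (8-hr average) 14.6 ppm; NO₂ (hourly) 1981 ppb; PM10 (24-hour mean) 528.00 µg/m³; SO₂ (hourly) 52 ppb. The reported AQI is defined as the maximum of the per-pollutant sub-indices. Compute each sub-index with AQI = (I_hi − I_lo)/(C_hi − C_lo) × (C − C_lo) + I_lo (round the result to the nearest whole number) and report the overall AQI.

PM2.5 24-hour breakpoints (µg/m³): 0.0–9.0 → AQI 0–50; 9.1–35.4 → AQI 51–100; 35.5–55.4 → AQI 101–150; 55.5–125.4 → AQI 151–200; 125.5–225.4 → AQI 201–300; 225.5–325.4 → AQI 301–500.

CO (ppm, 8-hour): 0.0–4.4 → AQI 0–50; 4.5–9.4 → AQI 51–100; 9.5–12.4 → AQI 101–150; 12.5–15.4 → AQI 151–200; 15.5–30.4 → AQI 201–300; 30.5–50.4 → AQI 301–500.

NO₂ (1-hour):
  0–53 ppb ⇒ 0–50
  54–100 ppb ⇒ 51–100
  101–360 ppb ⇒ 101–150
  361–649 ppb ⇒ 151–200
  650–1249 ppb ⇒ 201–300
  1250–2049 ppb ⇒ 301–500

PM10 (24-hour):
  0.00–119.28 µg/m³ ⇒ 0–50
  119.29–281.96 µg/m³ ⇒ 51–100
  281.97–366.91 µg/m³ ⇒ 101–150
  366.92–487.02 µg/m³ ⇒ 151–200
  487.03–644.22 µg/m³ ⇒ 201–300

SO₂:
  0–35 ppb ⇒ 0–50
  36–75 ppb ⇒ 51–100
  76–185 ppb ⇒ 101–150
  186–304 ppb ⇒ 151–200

483

PM2.5: row 55.5–125.4 (AQI 151–200). (200−151)·(76.3−55.5)/(125.4−55.5) + 151 = 49·20.8/69.9 + 151 ≈ 165.58 → 166.
CO 14.6: bracket 12.5–15.4 → index 151–200; slope 49/2.9, offset 2.1.
AQI = 151 + 49/2.9·2.1 ≈ 186.48 ⇒ 186.
NO₂ 1981: bracket 1250–2049 → index 301–500; slope 199/799, offset 731.
AQI = 301 + 199/799·731 ≈ 483.06 ⇒ 483.
PM10 528.00: bracket 487.03–644.22 → index 201–300; slope 99/157.19, offset 40.97.
AQI = 201 + 99/157.19·40.97 ≈ 226.80 ⇒ 227.
SO₂: row 36–75 (AQI 51–100). (100−51)·(52−36)/(75−36) + 51 = 49·16/39 + 51 ≈ 71.10 → 71.
Sub-indices: PM2.5→166, CO→186, NO₂→483, PM10→227, SO₂→71. Overall AQI = max = 483; dominant pollutant is NO₂.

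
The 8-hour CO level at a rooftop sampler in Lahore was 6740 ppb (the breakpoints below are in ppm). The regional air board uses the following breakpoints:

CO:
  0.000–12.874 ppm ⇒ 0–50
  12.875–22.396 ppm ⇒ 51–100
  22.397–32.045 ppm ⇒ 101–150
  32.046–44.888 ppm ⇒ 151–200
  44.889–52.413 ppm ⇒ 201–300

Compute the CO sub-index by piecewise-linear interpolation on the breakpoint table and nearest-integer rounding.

26

Convert: 6740 ppb = 6.740 ppm.
CO: 6.740 ∈ [0.000, 12.874] ↔ index [0, 50].
0 + (6.740−0.000)·(50−0)/(12.874−0.000) = 0 + 6.740·50/12.874 ≈ 26.18, so AQI = 26.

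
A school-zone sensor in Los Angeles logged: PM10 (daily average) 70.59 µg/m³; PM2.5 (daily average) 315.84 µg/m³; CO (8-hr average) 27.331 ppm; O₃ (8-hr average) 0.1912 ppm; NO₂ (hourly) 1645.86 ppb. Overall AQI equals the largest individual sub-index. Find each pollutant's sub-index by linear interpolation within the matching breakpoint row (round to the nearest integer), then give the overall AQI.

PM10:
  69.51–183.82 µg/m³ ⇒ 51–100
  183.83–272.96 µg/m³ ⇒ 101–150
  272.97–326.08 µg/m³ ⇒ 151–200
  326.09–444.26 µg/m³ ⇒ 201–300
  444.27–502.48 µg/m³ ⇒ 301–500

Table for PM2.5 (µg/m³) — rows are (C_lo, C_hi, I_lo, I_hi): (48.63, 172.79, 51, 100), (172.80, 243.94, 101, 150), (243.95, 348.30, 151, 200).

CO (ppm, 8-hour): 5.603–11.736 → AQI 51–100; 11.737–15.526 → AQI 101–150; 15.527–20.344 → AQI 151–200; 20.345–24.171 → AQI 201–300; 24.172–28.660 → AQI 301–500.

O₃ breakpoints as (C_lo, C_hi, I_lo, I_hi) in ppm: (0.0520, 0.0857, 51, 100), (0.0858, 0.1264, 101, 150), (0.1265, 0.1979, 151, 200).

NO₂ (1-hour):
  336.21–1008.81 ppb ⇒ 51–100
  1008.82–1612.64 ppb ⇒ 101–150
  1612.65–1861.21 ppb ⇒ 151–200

441

PM10: row 69.51–183.82 (AQI 51–100). (100−51)·(70.59−69.51)/(183.82−69.51) + 51 = 49·1.08/114.31 + 51 ≈ 51.46 → 51.
PM2.5: 315.84 lies in 243.95–348.30, so I_lo=151, I_hi=200, C_lo=243.95, C_hi=348.30.
(200−151)/(348.30−243.95) × (315.84−243.95) + 151 = 49/104.35 × 71.89 + 151 ≈ 184.76 → 185.
CO: 27.331 ∈ [24.172, 28.660] ↔ index [301, 500].
301 + (27.331−24.172)·(500−301)/(28.660−24.172) = 301 + 3.159·199/4.488 ≈ 441.07, so AQI = 441.
O₃: 0.1912 ∈ [0.1265, 0.1979] ↔ index [151, 200].
151 + (0.1912−0.1265)·(200−151)/(0.1979−0.1265) = 151 + 0.0647·49/0.0714 ≈ 195.40, so AQI = 195.
NO₂ 1645.86: bracket 1612.65–1861.21 → index 151–200; slope 49/248.56, offset 33.21.
AQI = 151 + 49/248.56·33.21 ≈ 157.55 ⇒ 158.
Sub-indices: PM10→51, PM2.5→185, CO→441, O₃→195, NO₂→158. Overall AQI = max = 441; dominant pollutant is CO.
AQI 441: Hazardous.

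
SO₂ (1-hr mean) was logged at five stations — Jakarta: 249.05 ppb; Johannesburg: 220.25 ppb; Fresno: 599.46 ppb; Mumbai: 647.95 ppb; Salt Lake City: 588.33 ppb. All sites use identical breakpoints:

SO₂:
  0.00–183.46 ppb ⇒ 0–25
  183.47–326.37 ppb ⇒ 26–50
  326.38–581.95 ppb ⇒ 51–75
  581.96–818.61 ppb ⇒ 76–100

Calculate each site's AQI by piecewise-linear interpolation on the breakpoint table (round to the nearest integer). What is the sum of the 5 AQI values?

Jakarta: 249.05 ∈ [183.47, 326.37] ↔ index [26, 50].
26 + (249.05−183.47)·(50−26)/(326.37−183.47) = 26 + 65.58·24/142.90 ≈ 37.01, so AQI = 37.
Johannesburg 220.25: bracket 183.47–326.37 → index 26–50; slope 24/142.90, offset 36.78.
AQI = 26 + 24/142.90·36.78 ≈ 32.18 ⇒ 32.
Fresno: 599.46 ∈ [581.96, 818.61] ↔ index [76, 100].
76 + (599.46−581.96)·(100−76)/(818.61−581.96) = 76 + 17.50·24/236.65 ≈ 77.77, so AQI = 78.
Mumbai: row 581.96–818.61 (AQI 76–100). (100−76)·(647.95−581.96)/(818.61−581.96) + 76 = 24·65.99/236.65 + 76 ≈ 82.69 → 83.
Salt Lake City: row 581.96–818.61 (AQI 76–100). (100−76)·(588.33−581.96)/(818.61−581.96) + 76 = 24·6.37/236.65 + 76 ≈ 76.65 → 77.
AQIs: Jakarta=37, Johannesburg=32, Fresno=78, Mumbai=83, Salt Lake City=77. Sum = 37 + 32 + 78 + 83 + 77 = 307.

307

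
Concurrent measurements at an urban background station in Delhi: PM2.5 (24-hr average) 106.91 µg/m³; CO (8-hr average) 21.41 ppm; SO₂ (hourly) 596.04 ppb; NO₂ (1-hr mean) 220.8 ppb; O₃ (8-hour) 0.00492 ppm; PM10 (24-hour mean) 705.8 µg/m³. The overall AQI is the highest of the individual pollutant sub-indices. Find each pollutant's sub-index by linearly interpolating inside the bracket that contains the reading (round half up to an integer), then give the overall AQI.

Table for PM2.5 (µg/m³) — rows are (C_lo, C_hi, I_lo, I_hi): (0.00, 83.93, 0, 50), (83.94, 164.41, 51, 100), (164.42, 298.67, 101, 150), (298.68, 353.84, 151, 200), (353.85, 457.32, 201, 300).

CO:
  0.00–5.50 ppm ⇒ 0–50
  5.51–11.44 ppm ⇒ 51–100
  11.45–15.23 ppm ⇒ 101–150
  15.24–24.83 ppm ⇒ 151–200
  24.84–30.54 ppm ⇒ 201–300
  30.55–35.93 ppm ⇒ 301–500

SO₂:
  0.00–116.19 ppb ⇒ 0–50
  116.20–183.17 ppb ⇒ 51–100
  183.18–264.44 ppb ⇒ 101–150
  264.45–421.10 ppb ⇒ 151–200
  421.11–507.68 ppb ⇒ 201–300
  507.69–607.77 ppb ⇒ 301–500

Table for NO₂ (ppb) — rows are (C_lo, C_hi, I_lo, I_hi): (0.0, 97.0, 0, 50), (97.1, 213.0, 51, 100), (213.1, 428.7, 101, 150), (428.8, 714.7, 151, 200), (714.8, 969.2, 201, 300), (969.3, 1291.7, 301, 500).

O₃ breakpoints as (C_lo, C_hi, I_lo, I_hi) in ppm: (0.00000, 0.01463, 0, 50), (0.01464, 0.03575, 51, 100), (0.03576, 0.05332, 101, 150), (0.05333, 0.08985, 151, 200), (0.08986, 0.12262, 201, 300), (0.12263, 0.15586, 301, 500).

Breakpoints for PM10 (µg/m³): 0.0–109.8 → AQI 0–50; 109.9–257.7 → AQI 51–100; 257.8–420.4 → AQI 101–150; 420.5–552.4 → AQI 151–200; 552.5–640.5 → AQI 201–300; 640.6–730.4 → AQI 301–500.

PM2.5 106.91: bracket 83.94–164.41 → index 51–100; slope 49/80.47, offset 22.97.
AQI = 51 + 49/80.47·22.97 ≈ 64.99 ⇒ 65.
CO: row 15.24–24.83 (AQI 151–200). (200−151)·(21.41−15.24)/(24.83−15.24) + 151 = 49·6.17/9.59 + 151 ≈ 182.53 → 183.
SO₂ 596.04: bracket 507.69–607.77 → index 301–500; slope 199/100.08, offset 88.35.
AQI = 301 + 199/100.08·88.35 ≈ 476.68 ⇒ 477.
NO₂ 220.8: bracket 213.1–428.7 → index 101–150; slope 49/215.6, offset 7.7.
AQI = 101 + 49/215.6·7.7 ≈ 102.75 ⇒ 103.
O₃ 0.00492: bracket 0.00000–0.01463 → index 0–50; slope 50/0.01463, offset 0.00492.
AQI = 0 + 50/0.01463·0.00492 ≈ 16.81 ⇒ 17.
PM10: row 640.6–730.4 (AQI 301–500). (500−301)·(705.8−640.6)/(730.4−640.6) + 301 = 199·65.2/89.8 + 301 ≈ 445.49 → 445.
Sub-indices: PM2.5→65, CO→183, SO₂→477, NO₂→103, O₃→17, PM10→445. Overall AQI = max = 477; dominant pollutant is SO₂.
AQI 477: Hazardous.

477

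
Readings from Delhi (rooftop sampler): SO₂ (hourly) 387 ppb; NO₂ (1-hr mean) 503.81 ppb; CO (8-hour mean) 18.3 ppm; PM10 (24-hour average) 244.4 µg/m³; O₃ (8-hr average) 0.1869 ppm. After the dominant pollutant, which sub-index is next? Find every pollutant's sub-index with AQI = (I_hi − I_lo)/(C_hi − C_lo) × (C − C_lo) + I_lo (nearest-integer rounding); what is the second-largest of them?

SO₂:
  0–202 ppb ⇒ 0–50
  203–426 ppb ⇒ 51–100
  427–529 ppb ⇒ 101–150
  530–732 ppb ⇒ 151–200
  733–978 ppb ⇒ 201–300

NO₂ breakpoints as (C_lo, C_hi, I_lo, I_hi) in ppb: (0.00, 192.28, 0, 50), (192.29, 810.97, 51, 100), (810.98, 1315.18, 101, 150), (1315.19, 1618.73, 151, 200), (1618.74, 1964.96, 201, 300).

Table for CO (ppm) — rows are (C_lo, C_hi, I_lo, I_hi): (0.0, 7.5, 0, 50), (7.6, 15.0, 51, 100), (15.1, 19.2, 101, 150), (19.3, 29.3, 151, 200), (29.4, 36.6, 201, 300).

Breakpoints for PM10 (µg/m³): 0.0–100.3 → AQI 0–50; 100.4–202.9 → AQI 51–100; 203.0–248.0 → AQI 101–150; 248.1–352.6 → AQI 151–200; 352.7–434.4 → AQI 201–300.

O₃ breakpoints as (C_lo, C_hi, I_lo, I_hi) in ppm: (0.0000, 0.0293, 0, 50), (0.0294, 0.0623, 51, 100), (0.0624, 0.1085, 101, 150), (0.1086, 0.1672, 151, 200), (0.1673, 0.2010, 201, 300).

146

SO₂: 387 ∈ [203, 426] ↔ index [51, 100].
51 + (387−203)·(100−51)/(426−203) = 51 + 184·49/223 ≈ 91.43, so AQI = 91.
NO₂: 503.81 lies in 192.29–810.97, so I_lo=51, I_hi=100, C_lo=192.29, C_hi=810.97.
(100−51)/(810.97−192.29) × (503.81−192.29) + 51 = 49/618.68 × 311.52 + 51 ≈ 75.67 → 76.
CO: row 15.1–19.2 (AQI 101–150). (150−101)·(18.3−15.1)/(19.2−15.1) + 101 = 49·3.2/4.1 + 101 ≈ 139.24 → 139.
PM10 244.4: bracket 203.0–248.0 → index 101–150; slope 49/45.0, offset 41.4.
AQI = 101 + 49/45.0·41.4 ≈ 146.08 ⇒ 146.
O₃: 0.1869 lies in 0.1673–0.2010, so I_lo=201, I_hi=300, C_lo=0.1673, C_hi=0.2010.
(300−201)/(0.2010−0.1673) × (0.1869−0.1673) + 201 = 99/0.0337 × 0.0196 + 201 ≈ 258.58 → 259.
Sub-indices: SO₂→91, NO₂→76, CO→139, PM10→146, O₃→259. Ranked high→low: 259, 146, 139, 91, 76. Second-highest sub-index = 146.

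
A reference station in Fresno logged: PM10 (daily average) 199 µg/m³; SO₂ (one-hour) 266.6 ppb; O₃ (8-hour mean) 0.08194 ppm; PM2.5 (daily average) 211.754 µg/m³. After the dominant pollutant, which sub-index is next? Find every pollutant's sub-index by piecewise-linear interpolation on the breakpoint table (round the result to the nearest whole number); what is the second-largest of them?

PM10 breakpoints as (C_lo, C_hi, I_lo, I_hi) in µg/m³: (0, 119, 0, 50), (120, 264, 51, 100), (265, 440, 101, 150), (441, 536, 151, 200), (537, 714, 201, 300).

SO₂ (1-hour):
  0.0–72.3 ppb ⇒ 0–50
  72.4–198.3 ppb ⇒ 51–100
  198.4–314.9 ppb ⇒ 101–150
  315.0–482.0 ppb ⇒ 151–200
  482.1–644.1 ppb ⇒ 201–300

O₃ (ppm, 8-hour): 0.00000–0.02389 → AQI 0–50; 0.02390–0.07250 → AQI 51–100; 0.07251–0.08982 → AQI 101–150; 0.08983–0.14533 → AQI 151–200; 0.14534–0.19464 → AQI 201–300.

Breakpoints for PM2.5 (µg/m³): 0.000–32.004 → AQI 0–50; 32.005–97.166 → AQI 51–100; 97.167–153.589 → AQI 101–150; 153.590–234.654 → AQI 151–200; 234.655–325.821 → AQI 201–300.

PM10: 199 lies in 120–264, so I_lo=51, I_hi=100, C_lo=120, C_hi=264.
(100−51)/(264−120) × (199−120) + 51 = 49/144 × 79 + 51 ≈ 77.88 → 78.
SO₂: 266.6 ∈ [198.4, 314.9] ↔ index [101, 150].
101 + (266.6−198.4)·(150−101)/(314.9−198.4) = 101 + 68.2·49/116.5 ≈ 129.68, so AQI = 130.
O₃: 0.08194 lies in 0.07251–0.08982, so I_lo=101, I_hi=150, C_lo=0.07251, C_hi=0.08982.
(150−101)/(0.08982−0.07251) × (0.08194−0.07251) + 101 = 49/0.01731 × 0.00943 + 101 ≈ 127.69 → 128.
PM2.5: 211.754 ∈ [153.590, 234.654] ↔ index [151, 200].
151 + (211.754−153.590)·(200−151)/(234.654−153.590) = 151 + 58.164·49/81.064 ≈ 186.16, so AQI = 186.
Sub-indices: PM10→78, SO₂→130, O₃→128, PM2.5→186. Ranked high→low: 186, 130, 128, 78. Second-highest sub-index = 130.

130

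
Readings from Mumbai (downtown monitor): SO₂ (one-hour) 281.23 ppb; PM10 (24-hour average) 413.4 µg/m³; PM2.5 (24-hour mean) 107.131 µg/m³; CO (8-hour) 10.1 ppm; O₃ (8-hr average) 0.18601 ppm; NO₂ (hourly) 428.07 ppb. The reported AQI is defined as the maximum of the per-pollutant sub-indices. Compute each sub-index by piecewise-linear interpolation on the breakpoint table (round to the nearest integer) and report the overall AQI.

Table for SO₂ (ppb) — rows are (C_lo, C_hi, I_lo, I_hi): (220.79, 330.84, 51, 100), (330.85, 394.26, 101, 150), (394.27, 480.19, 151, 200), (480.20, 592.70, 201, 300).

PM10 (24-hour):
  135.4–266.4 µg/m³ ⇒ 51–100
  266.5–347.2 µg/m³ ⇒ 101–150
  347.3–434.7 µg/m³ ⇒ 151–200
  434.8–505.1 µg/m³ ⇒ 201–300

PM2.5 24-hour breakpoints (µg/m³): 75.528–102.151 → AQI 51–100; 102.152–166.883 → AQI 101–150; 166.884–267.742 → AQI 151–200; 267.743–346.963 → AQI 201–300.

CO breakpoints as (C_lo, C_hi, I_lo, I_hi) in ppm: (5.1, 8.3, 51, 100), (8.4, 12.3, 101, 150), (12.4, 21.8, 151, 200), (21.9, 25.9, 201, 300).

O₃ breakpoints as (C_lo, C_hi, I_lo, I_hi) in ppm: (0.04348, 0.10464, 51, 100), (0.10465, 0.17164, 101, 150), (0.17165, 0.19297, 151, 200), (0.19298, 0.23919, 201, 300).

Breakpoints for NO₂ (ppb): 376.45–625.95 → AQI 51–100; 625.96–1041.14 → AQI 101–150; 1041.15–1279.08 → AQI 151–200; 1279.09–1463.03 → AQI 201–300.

188

SO₂ 281.23: bracket 220.79–330.84 → index 51–100; slope 49/110.05, offset 60.44.
AQI = 51 + 49/110.05·60.44 ≈ 77.91 ⇒ 78.
PM10: 413.4 ∈ [347.3, 434.7] ↔ index [151, 200].
151 + (413.4−347.3)·(200−151)/(434.7−347.3) = 151 + 66.1·49/87.4 ≈ 188.06, so AQI = 188.
PM2.5: 107.131 ∈ [102.152, 166.883] ↔ index [101, 150].
101 + (107.131−102.152)·(150−101)/(166.883−102.152) = 101 + 4.979·49/64.731 ≈ 104.77, so AQI = 105.
CO 10.1: bracket 8.4–12.3 → index 101–150; slope 49/3.9, offset 1.7.
AQI = 101 + 49/3.9·1.7 ≈ 122.36 ⇒ 122.
O₃: 0.18601 ∈ [0.17165, 0.19297] ↔ index [151, 200].
151 + (0.18601−0.17165)·(200−151)/(0.19297−0.17165) = 151 + 0.01436·49/0.02132 ≈ 184.00, so AQI = 184.
NO₂: 428.07 lies in 376.45–625.95, so I_lo=51, I_hi=100, C_lo=376.45, C_hi=625.95.
(100−51)/(625.95−376.45) × (428.07−376.45) + 51 = 49/249.50 × 51.62 + 51 ≈ 61.14 → 61.
Sub-indices: SO₂→78, PM10→188, PM2.5→105, CO→122, O₃→184, NO₂→61. Overall AQI = max = 188; dominant pollutant is PM10.
AQI 188: Unhealthy.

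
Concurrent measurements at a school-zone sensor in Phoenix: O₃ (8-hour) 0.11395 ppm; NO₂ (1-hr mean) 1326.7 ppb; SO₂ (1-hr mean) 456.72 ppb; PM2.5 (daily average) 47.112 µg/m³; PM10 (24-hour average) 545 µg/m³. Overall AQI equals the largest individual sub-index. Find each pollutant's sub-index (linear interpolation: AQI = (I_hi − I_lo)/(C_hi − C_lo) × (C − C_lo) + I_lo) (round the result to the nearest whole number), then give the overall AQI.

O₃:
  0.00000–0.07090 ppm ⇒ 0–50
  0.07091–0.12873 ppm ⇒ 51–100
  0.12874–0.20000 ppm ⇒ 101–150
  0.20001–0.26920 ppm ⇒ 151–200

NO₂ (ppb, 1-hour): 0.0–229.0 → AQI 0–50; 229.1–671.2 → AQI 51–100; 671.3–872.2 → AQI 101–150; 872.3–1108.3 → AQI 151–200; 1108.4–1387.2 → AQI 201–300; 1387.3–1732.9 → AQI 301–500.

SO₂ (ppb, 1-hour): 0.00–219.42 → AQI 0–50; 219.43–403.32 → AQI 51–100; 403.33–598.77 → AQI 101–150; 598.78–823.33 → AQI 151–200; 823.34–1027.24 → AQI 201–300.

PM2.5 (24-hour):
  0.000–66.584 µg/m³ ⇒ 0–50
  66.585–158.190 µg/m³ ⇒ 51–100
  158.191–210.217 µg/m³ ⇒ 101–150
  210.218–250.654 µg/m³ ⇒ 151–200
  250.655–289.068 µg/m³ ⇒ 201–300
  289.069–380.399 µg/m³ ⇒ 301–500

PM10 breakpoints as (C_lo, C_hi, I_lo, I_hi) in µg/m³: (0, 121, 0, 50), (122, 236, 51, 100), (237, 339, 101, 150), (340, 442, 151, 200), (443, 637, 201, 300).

279

O₃: row 0.07091–0.12873 (AQI 51–100). (100−51)·(0.11395−0.07091)/(0.12873−0.07091) + 51 = 49·0.04304/0.05782 + 51 ≈ 87.47 → 87.
NO₂: 1326.7 ∈ [1108.4, 1387.2] ↔ index [201, 300].
201 + (1326.7−1108.4)·(300−201)/(1387.2−1108.4) = 201 + 218.3·99/278.8 ≈ 278.52, so AQI = 279.
SO₂: 456.72 ∈ [403.33, 598.77] ↔ index [101, 150].
101 + (456.72−403.33)·(150−101)/(598.77−403.33) = 101 + 53.39·49/195.44 ≈ 114.39, so AQI = 114.
PM2.5: 47.112 lies in 0.000–66.584, so I_lo=0, I_hi=50, C_lo=0.000, C_hi=66.584.
(50−0)/(66.584−0.000) × (47.112−0.000) + 0 = 50/66.584 × 47.112 + 0 ≈ 35.38 → 35.
PM10: 545 ∈ [443, 637] ↔ index [201, 300].
201 + (545−443)·(300−201)/(637−443) = 201 + 102·99/194 ≈ 253.05, so AQI = 253.
Sub-indices: O₃→87, NO₂→279, SO₂→114, PM2.5→35, PM10→253. Overall AQI = max = 279; dominant pollutant is NO₂.
AQI 279: Very Unhealthy.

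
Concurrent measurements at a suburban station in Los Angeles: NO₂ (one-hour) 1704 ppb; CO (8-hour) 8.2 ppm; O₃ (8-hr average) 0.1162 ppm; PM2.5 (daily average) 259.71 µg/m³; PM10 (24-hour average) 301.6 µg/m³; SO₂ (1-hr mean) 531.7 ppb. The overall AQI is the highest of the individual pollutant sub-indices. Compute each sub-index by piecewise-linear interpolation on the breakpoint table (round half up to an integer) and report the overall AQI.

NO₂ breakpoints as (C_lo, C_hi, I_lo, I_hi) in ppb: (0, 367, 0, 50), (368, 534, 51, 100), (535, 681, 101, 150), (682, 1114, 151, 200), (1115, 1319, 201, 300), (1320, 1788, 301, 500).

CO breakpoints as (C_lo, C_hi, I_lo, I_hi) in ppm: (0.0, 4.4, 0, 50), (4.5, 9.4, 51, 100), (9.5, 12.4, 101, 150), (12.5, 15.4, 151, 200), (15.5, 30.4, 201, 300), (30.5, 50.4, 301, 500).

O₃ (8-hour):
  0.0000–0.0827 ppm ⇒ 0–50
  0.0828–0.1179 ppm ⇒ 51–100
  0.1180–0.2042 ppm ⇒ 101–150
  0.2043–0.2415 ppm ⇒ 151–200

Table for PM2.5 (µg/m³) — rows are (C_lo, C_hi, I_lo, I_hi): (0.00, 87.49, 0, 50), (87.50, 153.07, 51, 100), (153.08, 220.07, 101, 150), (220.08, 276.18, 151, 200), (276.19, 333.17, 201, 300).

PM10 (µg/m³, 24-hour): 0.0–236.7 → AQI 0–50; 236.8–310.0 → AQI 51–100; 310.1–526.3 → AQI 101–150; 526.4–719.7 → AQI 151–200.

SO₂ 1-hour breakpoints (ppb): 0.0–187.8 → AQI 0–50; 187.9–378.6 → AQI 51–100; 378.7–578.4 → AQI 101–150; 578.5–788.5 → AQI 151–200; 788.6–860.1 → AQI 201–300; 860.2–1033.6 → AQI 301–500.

464

NO₂ 1704: bracket 1320–1788 → index 301–500; slope 199/468, offset 384.
AQI = 301 + 199/468·384 ≈ 464.28 ⇒ 464.
CO: 8.2 lies in 4.5–9.4, so I_lo=51, I_hi=100, C_lo=4.5, C_hi=9.4.
(100−51)/(9.4−4.5) × (8.2−4.5) + 51 = 49/4.9 × 3.7 + 51 ≈ 88.00 → 88.
O₃: 0.1162 lies in 0.0828–0.1179, so I_lo=51, I_hi=100, C_lo=0.0828, C_hi=0.1179.
(100−51)/(0.1179−0.0828) × (0.1162−0.0828) + 51 = 49/0.0351 × 0.0334 + 51 ≈ 97.63 → 98.
PM2.5: 259.71 ∈ [220.08, 276.18] ↔ index [151, 200].
151 + (259.71−220.08)·(200−151)/(276.18−220.08) = 151 + 39.63·49/56.10 ≈ 185.61, so AQI = 186.
PM10 301.6: bracket 236.8–310.0 → index 51–100; slope 49/73.2, offset 64.8.
AQI = 51 + 49/73.2·64.8 ≈ 94.38 ⇒ 94.
SO₂: 531.7 ∈ [378.7, 578.4] ↔ index [101, 150].
101 + (531.7−378.7)·(150−101)/(578.4−378.7) = 101 + 153.0·49/199.7 ≈ 138.54, so AQI = 139.
Sub-indices: NO₂→464, CO→88, O₃→98, PM2.5→186, PM10→94, SO₂→139. Overall AQI = max = 464; dominant pollutant is NO₂.
AQI 464: Hazardous.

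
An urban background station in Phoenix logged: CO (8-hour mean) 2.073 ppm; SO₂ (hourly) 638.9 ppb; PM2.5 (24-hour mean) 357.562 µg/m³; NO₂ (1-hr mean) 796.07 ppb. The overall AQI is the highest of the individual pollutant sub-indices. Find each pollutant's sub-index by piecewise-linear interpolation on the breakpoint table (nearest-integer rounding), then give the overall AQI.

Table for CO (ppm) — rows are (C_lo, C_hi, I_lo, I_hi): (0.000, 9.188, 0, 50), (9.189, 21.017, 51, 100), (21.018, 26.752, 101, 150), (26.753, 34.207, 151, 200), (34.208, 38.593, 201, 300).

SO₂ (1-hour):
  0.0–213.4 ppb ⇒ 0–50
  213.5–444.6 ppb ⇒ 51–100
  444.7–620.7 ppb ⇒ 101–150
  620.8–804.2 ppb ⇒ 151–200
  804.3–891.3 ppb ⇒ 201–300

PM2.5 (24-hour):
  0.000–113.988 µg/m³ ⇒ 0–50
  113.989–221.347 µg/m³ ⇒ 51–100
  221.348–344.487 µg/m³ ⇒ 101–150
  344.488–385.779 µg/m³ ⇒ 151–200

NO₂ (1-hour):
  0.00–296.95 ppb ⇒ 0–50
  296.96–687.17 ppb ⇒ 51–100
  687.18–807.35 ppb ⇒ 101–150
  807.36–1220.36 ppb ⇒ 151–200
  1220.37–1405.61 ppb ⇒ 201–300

167

CO: row 0.000–9.188 (AQI 0–50). (50−0)·(2.073−0.000)/(9.188−0.000) + 0 = 50·2.073/9.188 + 0 ≈ 11.28 → 11.
SO₂: row 620.8–804.2 (AQI 151–200). (200−151)·(638.9−620.8)/(804.2−620.8) + 151 = 49·18.1/183.4 + 151 ≈ 155.84 → 156.
PM2.5 357.562: bracket 344.488–385.779 → index 151–200; slope 49/41.291, offset 13.074.
AQI = 151 + 49/41.291·13.074 ≈ 166.51 ⇒ 167.
NO₂ 796.07: bracket 687.18–807.35 → index 101–150; slope 49/120.17, offset 108.89.
AQI = 101 + 49/120.17·108.89 ≈ 145.40 ⇒ 145.
Sub-indices: CO→11, SO₂→156, PM2.5→167, NO₂→145. Overall AQI = max = 167; dominant pollutant is PM2.5.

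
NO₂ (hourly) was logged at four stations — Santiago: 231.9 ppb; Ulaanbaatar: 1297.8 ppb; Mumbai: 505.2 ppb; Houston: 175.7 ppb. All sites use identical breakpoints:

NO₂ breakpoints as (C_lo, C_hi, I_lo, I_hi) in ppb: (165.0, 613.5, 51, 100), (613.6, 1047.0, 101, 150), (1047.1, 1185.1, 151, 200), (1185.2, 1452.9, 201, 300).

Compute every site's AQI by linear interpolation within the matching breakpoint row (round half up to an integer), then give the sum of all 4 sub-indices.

Santiago: 231.9 lies in 165.0–613.5, so I_lo=51, I_hi=100, C_lo=165.0, C_hi=613.5.
(100−51)/(613.5−165.0) × (231.9−165.0) + 51 = 49/448.5 × 66.9 + 51 ≈ 58.31 → 58.
Ulaanbaatar 1297.8: bracket 1185.2–1452.9 → index 201–300; slope 99/267.7, offset 112.6.
AQI = 201 + 99/267.7·112.6 ≈ 242.64 ⇒ 243.
Mumbai: 505.2 lies in 165.0–613.5, so I_lo=51, I_hi=100, C_lo=165.0, C_hi=613.5.
(100−51)/(613.5−165.0) × (505.2−165.0) + 51 = 49/448.5 × 340.2 + 51 ≈ 88.17 → 88.
Houston 175.7: bracket 165.0–613.5 → index 51–100; slope 49/448.5, offset 10.7.
AQI = 51 + 49/448.5·10.7 ≈ 52.17 ⇒ 52.
AQIs: Santiago=58, Ulaanbaatar=243, Mumbai=88, Houston=52. Sum = 58 + 243 + 88 + 52 = 441.

441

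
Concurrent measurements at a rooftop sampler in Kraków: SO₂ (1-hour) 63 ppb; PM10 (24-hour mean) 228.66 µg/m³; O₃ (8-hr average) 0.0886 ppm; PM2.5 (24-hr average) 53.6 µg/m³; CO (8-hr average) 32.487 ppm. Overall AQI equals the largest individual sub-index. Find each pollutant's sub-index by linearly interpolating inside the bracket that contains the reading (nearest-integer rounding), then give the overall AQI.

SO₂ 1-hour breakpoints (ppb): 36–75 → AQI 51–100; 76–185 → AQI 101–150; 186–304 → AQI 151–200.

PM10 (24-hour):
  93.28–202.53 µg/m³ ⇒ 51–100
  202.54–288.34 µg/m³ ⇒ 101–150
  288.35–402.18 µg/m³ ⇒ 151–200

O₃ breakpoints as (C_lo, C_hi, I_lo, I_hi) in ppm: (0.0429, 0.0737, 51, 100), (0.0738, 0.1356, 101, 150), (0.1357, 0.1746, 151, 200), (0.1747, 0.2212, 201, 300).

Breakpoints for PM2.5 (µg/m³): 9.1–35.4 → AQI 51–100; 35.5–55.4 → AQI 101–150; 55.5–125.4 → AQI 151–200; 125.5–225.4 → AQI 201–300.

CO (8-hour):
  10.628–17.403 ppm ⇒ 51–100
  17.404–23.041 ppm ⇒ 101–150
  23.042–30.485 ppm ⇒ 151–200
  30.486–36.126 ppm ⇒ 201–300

236

SO₂: 63 lies in 36–75, so I_lo=51, I_hi=100, C_lo=36, C_hi=75.
(100−51)/(75−36) × (63−36) + 51 = 49/39 × 27 + 51 ≈ 84.92 → 85.
PM10: 228.66 ∈ [202.54, 288.34] ↔ index [101, 150].
101 + (228.66−202.54)·(150−101)/(288.34−202.54) = 101 + 26.12·49/85.80 ≈ 115.92, so AQI = 116.
O₃: 0.0886 ∈ [0.0738, 0.1356] ↔ index [101, 150].
101 + (0.0886−0.0738)·(150−101)/(0.1356−0.0738) = 101 + 0.0148·49/0.0618 ≈ 112.73, so AQI = 113.
PM2.5: 53.6 ∈ [35.5, 55.4] ↔ index [101, 150].
101 + (53.6−35.5)·(150−101)/(55.4−35.5) = 101 + 18.1·49/19.9 ≈ 145.57, so AQI = 146.
CO: row 30.486–36.126 (AQI 201–300). (300−201)·(32.487−30.486)/(36.126−30.486) + 201 = 99·2.001/5.640 + 201 ≈ 236.12 → 236.
Sub-indices: SO₂→85, PM10→116, O₃→113, PM2.5→146, CO→236. Overall AQI = max = 236; dominant pollutant is CO.
AQI 236: Very Unhealthy.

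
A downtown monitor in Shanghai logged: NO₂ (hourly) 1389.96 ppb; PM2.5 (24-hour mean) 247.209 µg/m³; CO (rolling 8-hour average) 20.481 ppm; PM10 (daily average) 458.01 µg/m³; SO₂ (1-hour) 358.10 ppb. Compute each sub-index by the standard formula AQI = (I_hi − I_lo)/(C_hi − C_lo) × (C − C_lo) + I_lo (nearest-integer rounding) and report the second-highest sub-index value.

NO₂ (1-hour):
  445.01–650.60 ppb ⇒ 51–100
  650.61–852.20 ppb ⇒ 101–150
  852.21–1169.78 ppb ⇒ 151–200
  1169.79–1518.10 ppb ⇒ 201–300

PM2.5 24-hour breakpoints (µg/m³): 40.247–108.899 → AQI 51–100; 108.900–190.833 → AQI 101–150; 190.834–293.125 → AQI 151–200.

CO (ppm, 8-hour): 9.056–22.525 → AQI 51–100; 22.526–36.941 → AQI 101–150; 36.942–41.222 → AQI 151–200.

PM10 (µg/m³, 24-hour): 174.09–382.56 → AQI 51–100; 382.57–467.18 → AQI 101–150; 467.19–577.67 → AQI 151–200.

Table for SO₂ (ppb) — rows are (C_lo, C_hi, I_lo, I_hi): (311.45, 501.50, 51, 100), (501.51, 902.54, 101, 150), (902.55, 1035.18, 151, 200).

NO₂: 1389.96 lies in 1169.79–1518.10, so I_lo=201, I_hi=300, C_lo=1169.79, C_hi=1518.10.
(300−201)/(1518.10−1169.79) × (1389.96−1169.79) + 201 = 99/348.31 × 220.17 + 201 ≈ 263.58 → 264.
PM2.5: row 190.834–293.125 (AQI 151–200). (200−151)·(247.209−190.834)/(293.125−190.834) + 151 = 49·56.375/102.291 + 151 ≈ 178.01 → 178.
CO: 20.481 ∈ [9.056, 22.525] ↔ index [51, 100].
51 + (20.481−9.056)·(100−51)/(22.525−9.056) = 51 + 11.425·49/13.469 ≈ 92.56, so AQI = 93.
PM10 458.01: bracket 382.57–467.18 → index 101–150; slope 49/84.61, offset 75.44.
AQI = 101 + 49/84.61·75.44 ≈ 144.69 ⇒ 145.
SO₂ 358.10: bracket 311.45–501.50 → index 51–100; slope 49/190.05, offset 46.65.
AQI = 51 + 49/190.05·46.65 ≈ 63.03 ⇒ 63.
Sub-indices: NO₂→264, PM2.5→178, CO→93, PM10→145, SO₂→63. Ranked high→low: 264, 178, 145, 93, 63. Second-highest sub-index = 178.

178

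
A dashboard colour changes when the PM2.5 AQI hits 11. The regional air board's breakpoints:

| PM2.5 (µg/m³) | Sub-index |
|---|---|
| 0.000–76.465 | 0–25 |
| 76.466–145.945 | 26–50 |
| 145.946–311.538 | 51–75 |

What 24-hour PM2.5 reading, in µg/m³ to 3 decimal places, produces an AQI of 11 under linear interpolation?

AQI 11 lies in the 0–25 band, which corresponds to 0.000–76.465 µg/m³.
C = 0.000 + (11−0)×(76.465−0.000)/(25−0) = 0.000 + 11×76.465/25 ≈ 33.64460 µg/m³ → 33.645 µg/m³ to 3 dp.

33.645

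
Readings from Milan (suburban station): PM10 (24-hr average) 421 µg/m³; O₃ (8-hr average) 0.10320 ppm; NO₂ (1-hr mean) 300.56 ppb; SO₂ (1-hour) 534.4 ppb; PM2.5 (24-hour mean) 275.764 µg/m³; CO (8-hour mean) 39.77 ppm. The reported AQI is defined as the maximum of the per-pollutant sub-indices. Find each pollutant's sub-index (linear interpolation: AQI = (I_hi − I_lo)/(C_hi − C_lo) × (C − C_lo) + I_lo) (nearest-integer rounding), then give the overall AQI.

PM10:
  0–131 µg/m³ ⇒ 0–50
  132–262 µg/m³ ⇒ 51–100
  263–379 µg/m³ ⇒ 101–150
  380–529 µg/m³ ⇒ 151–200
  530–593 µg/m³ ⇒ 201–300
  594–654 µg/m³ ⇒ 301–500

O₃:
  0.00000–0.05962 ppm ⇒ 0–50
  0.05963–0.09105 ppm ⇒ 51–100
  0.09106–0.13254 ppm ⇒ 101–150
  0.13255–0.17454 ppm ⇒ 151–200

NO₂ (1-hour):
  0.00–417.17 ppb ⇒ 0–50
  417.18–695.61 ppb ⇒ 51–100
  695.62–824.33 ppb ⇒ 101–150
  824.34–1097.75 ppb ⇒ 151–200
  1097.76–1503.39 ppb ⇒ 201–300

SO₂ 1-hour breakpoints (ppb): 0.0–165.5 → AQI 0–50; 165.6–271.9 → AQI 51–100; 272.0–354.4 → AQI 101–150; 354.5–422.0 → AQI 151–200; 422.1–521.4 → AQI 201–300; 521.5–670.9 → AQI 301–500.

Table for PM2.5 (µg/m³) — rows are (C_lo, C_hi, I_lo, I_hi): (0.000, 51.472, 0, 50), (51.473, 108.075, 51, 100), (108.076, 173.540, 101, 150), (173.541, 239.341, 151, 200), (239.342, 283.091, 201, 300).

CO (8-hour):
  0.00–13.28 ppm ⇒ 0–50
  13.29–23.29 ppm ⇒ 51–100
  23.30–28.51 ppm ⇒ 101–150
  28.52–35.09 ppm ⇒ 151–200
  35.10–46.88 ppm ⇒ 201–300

PM10: row 380–529 (AQI 151–200). (200−151)·(421−380)/(529−380) + 151 = 49·41/149 + 151 ≈ 164.48 → 164.
O₃ 0.10320: bracket 0.09106–0.13254 → index 101–150; slope 49/0.04148, offset 0.01214.
AQI = 101 + 49/0.04148·0.01214 ≈ 115.34 ⇒ 115.
NO₂: 300.56 lies in 0.00–417.17, so I_lo=0, I_hi=50, C_lo=0.00, C_hi=417.17.
(50−0)/(417.17−0.00) × (300.56−0.00) + 0 = 50/417.17 × 300.56 + 0 ≈ 36.02 → 36.
SO₂: 534.4 lies in 521.5–670.9, so I_lo=301, I_hi=500, C_lo=521.5, C_hi=670.9.
(500−301)/(670.9−521.5) × (534.4−521.5) + 301 = 199/149.4 × 12.9 + 301 ≈ 318.18 → 318.
PM2.5: 275.764 lies in 239.342–283.091, so I_lo=201, I_hi=300, C_lo=239.342, C_hi=283.091.
(300−201)/(283.091−239.342) × (275.764−239.342) + 201 = 99/43.749 × 36.422 + 201 ≈ 283.42 → 283.
CO 39.77: bracket 35.10–46.88 → index 201–300; slope 99/11.78, offset 4.67.
AQI = 201 + 99/11.78·4.67 ≈ 240.25 ⇒ 240.
Sub-indices: PM10→164, O₃→115, NO₂→36, SO₂→318, PM2.5→283, CO→240. Overall AQI = max = 318; dominant pollutant is SO₂.

318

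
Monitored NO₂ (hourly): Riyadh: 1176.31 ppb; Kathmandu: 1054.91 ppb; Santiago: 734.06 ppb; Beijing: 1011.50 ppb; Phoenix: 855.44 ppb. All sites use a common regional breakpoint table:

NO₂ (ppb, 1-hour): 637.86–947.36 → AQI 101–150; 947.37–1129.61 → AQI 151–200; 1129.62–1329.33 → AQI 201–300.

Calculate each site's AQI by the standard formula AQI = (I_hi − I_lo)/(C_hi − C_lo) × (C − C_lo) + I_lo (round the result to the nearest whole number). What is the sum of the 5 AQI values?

Riyadh: row 1129.62–1329.33 (AQI 201–300). (300−201)·(1176.31−1129.62)/(1329.33−1129.62) + 201 = 99·46.69/199.71 + 201 ≈ 224.15 → 224.
Kathmandu: 1054.91 lies in 947.37–1129.61, so I_lo=151, I_hi=200, C_lo=947.37, C_hi=1129.61.
(200−151)/(1129.61−947.37) × (1054.91−947.37) + 151 = 49/182.24 × 107.54 + 151 ≈ 179.91 → 180.
Santiago: row 637.86–947.36 (AQI 101–150). (150−101)·(734.06−637.86)/(947.36−637.86) + 101 = 49·96.20/309.50 + 101 ≈ 116.23 → 116.
Beijing: 1011.50 lies in 947.37–1129.61, so I_lo=151, I_hi=200, C_lo=947.37, C_hi=1129.61.
(200−151)/(1129.61−947.37) × (1011.50−947.37) + 151 = 49/182.24 × 64.13 + 151 ≈ 168.24 → 168.
Phoenix 855.44: bracket 637.86–947.36 → index 101–150; slope 49/309.50, offset 217.58.
AQI = 101 + 49/309.50·217.58 ≈ 135.45 ⇒ 135.
AQIs: Riyadh=224, Kathmandu=180, Santiago=116, Beijing=168, Phoenix=135. Sum = 224 + 180 + 116 + 168 + 135 = 823.

823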